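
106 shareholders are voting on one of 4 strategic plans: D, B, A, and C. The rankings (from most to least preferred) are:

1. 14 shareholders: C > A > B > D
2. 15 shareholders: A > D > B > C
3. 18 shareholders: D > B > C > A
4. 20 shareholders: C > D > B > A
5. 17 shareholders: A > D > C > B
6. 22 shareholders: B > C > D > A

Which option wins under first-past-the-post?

First-place votes: D 18, B 22, A 32, C 34.
C has the most first-place votes.

C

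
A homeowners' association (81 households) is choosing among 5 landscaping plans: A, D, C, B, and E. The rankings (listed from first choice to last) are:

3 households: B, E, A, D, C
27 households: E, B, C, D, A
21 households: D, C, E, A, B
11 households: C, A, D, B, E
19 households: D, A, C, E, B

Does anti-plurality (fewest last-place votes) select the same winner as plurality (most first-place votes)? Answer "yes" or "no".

yes

Anti-plurality — last-place votes: A 27, D 0, C 3, B 40, E 11. Winner: D.
Plurality — first-place votes: A 0, D 40, C 11, B 3, E 27. Winner: D.
The two methods agree.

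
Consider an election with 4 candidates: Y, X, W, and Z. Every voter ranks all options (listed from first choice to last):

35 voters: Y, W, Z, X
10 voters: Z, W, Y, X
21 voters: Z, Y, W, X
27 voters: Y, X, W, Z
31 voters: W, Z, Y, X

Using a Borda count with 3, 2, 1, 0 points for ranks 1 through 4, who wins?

Y: 35·3 + 10·1 + 21·2 + 27·3 + 31·1 = 269
X: 35·0 + 10·0 + 21·0 + 27·2 + 31·0 = 54
W: 35·2 + 10·2 + 21·1 + 27·1 + 31·3 = 231
Z: 35·1 + 10·3 + 21·3 + 27·0 + 31·2 = 190
Y has the highest Borda score (269).

Y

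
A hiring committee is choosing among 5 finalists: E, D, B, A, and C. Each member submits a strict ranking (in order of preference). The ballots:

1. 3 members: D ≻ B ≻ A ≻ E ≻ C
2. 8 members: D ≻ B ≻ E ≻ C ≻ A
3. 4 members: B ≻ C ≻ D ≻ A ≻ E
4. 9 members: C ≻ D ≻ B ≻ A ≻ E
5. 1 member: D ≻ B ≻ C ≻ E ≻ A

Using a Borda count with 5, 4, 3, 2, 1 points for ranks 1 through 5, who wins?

D

E: 3·2 + 8·3 + 4·1 + 9·1 + 1·2 = 45
D: 3·5 + 8·5 + 4·3 + 9·4 + 1·5 = 108
B: 3·4 + 8·4 + 4·5 + 9·3 + 1·4 = 95
A: 3·3 + 8·1 + 4·2 + 9·2 + 1·1 = 44
C: 3·1 + 8·2 + 4·4 + 9·5 + 1·3 = 83
D has the highest Borda score (108).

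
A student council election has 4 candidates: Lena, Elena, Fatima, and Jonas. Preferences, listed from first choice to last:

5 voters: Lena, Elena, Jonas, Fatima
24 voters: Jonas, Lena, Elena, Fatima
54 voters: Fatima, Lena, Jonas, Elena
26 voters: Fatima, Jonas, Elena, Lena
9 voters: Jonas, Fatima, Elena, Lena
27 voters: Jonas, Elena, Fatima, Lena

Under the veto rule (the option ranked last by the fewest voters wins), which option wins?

Jonas

Last-place votes: Lena 62, Elena 54, Fatima 29, Jonas 0.
Jonas is ranked last by the fewest voters, so Jonas wins.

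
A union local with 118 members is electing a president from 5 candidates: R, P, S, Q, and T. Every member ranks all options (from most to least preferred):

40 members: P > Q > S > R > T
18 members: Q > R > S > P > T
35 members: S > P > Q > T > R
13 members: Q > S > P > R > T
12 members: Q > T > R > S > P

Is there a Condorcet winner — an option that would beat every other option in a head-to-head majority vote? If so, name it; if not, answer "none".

none

Checking pairwise contests:
P beats R 88–30.
S beats P 78–40.
Q beats S 83–35.
P beats Q 75–43.
R beats T 71–47.
Every option loses at least one head-to-head, so there is no Condorcet winner.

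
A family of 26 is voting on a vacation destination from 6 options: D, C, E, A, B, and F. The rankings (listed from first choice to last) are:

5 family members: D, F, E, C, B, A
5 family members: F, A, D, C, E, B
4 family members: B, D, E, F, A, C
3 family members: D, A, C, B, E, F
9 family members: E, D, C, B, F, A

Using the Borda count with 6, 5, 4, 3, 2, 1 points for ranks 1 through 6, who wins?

D: 5·6 + 5·4 + 4·5 + 3·6 + 9·5 = 133
C: 5·3 + 5·3 + 4·1 + 3·4 + 9·4 = 82
E: 5·4 + 5·2 + 4·4 + 3·2 + 9·6 = 106
A: 5·1 + 5·5 + 4·2 + 3·5 + 9·1 = 62
B: 5·2 + 5·1 + 4·6 + 3·3 + 9·3 = 75
F: 5·5 + 5·6 + 4·3 + 3·1 + 9·2 = 88
D has the highest Borda score (133).

D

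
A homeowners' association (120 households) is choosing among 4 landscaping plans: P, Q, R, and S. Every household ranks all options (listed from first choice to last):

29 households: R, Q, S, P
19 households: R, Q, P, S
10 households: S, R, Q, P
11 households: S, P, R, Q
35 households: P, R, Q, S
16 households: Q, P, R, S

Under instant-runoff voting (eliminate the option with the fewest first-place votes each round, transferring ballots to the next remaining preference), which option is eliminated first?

Q

Round 1: P 35, Q 16, R 48, S 21. Eliminate Q.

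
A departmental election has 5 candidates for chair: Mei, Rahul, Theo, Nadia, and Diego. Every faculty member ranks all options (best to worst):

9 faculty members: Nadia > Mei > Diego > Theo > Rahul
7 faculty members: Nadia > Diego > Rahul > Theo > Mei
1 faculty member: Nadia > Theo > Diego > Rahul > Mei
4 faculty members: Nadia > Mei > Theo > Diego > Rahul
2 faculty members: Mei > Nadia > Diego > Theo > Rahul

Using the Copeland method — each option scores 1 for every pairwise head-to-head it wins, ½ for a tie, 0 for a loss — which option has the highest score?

Mei: beats Rahul, Theo, and Diego; loses to Nadia → score 3.
Rahul: loses to Mei, Theo, Nadia, and Diego → score 0.
Theo: beats Rahul; loses to Mei, Nadia, and Diego → score 1.
Nadia: beats Mei, Rahul, Theo, and Diego → score 4.
Diego: beats Rahul and Theo; loses to Mei and Nadia → score 2.
Nadia has the best pairwise record.

Nadia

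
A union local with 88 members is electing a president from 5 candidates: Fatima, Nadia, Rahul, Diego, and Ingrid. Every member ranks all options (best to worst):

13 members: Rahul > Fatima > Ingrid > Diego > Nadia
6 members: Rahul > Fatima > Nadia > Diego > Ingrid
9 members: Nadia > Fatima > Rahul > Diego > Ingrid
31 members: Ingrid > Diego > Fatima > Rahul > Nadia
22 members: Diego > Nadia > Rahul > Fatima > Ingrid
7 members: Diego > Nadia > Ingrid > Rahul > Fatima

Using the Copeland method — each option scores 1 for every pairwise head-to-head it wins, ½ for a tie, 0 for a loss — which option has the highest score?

Diego

Fatima: beats Nadia and Ingrid; loses to Rahul and Diego → score 2.
Nadia: ties Ingrid; loses to Fatima, Rahul, and Diego → score 0.5.
Rahul: beats Fatima, Nadia, and Ingrid; loses to Diego → score 3.
Diego: beats Fatima, Nadia, and Rahul; ties Ingrid → score 3.5.
Ingrid: ties Nadia and Diego; loses to Fatima and Rahul → score 1.
Diego has the best pairwise record.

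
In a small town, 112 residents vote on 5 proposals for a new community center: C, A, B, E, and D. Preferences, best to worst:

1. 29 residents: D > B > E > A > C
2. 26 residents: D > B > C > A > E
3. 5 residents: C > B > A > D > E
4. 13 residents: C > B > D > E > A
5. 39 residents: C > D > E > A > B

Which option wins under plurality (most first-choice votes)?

C

First-place votes: C 57, A 0, B 0, E 0, D 55.
C has the most first-place votes.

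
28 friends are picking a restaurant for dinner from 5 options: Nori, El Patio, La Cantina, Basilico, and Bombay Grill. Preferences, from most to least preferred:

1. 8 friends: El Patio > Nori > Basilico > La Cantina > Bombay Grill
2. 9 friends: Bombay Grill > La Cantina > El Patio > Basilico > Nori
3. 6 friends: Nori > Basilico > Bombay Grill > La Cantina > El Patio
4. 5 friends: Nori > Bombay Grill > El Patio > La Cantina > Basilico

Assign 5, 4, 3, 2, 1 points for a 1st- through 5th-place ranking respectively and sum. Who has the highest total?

Nori

Nori: 8·4 + 9·1 + 6·5 + 5·5 = 96
El Patio: 8·5 + 9·3 + 6·1 + 5·3 = 88
La Cantina: 8·2 + 9·4 + 6·2 + 5·2 = 74
Basilico: 8·3 + 9·2 + 6·4 + 5·1 = 71
Bombay Grill: 8·1 + 9·5 + 6·3 + 5·4 = 91
Nori has the highest Borda score (96).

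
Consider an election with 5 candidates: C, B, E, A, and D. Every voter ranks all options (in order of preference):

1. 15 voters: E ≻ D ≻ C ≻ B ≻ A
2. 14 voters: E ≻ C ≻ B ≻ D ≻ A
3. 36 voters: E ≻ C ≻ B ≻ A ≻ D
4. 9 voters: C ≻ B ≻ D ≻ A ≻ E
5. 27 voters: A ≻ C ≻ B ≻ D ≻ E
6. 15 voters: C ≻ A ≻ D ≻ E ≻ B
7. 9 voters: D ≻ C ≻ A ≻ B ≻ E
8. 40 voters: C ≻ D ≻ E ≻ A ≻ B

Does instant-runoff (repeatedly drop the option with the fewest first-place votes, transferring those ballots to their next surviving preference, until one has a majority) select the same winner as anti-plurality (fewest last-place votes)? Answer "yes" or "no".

Instant-runoff — R1 C 64, B 0, E 65, A 27, D 9 (B out); R2 C 64, E 65, A 27, D 9 (D out); R3 C 73, E 65, A 27 (A out); R4 C 100, E 65 (C winner). Winner: C.
Anti-plurality — last-place votes: C 0, B 55, E 45, A 29, D 36. Winner: C.
The two methods agree.

yes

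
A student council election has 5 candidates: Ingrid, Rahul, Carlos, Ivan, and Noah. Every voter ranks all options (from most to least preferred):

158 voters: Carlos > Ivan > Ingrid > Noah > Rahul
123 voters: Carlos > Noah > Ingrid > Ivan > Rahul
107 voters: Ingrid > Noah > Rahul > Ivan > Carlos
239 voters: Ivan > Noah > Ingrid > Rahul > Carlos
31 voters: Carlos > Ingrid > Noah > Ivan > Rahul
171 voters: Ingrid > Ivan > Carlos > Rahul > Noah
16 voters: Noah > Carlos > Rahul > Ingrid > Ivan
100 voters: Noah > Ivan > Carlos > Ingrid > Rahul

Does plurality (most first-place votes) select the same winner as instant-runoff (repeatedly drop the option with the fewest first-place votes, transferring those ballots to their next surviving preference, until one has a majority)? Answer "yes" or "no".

Plurality — first-place votes: Ingrid 278, Rahul 0, Carlos 312, Ivan 239, Noah 116. Winner: Carlos.
Instant-runoff — R1 Ingrid 278, Rahul 0, Carlos 312, Ivan 239, Noah 116 (Rahul out); R2 Ingrid 278, Carlos 312, Ivan 239, Noah 116 (Noah out); R3 Ingrid 278, Carlos 328, Ivan 339 (Ingrid out); R4 Carlos 328, Ivan 617 (Ivan winner). Winner: Ivan.
The two methods disagree.

no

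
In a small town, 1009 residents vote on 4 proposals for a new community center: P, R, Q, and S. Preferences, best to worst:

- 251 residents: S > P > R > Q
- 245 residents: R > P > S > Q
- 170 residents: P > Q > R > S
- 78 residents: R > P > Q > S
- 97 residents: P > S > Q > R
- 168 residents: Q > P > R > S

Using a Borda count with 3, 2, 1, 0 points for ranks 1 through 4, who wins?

P: 251·2 + 245·2 + 170·3 + 78·2 + 97·3 + 168·2 = 2285
R: 251·1 + 245·3 + 170·1 + 78·3 + 97·0 + 168·1 = 1558
Q: 251·0 + 245·0 + 170·2 + 78·1 + 97·1 + 168·3 = 1019
S: 251·3 + 245·1 + 170·0 + 78·0 + 97·2 + 168·0 = 1192
P has the highest Borda score (2285).

P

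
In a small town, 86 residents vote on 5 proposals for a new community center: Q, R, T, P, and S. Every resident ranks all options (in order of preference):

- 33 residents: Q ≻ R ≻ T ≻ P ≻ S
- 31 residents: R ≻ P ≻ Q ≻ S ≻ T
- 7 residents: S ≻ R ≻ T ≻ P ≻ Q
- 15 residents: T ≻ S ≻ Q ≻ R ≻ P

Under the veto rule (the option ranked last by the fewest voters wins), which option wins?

R

Last-place votes: Q 7, R 0, T 31, P 15, S 33.
R is ranked last by the fewest voters, so R wins.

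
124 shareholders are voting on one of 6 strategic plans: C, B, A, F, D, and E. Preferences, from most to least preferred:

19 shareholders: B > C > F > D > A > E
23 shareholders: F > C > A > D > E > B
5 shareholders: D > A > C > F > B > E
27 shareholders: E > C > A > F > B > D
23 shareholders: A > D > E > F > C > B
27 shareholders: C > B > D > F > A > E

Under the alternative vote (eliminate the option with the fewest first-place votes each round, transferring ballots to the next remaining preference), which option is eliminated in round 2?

B

Round 1: C 27, B 19, A 23, F 23, D 5, E 27. Eliminate D.
Round 2: C 27, B 19, A 28, F 23, E 27. Eliminate B.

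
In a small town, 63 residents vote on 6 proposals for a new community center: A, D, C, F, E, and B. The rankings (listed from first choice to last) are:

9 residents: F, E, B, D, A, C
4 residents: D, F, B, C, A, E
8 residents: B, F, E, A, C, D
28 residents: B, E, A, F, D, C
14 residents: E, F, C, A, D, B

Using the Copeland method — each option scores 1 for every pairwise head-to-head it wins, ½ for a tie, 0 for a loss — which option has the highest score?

B

A: beats D and C; loses to F, E, and B → score 2.
D: beats C; loses to A, F, E, and B → score 1.
C: loses to A, D, F, E, and B → score 0.
F: beats A, D, and C; loses to E and B → score 3.
E: beats A, D, C, and F; loses to B → score 4.
B: beats A, D, C, F, and E → score 5.
B has the best pairwise record.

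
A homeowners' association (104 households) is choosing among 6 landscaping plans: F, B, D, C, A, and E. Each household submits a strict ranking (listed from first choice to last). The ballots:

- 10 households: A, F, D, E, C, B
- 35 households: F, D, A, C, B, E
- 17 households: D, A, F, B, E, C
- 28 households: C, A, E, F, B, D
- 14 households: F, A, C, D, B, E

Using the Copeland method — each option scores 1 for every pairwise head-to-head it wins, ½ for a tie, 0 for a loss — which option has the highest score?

F: beats B, D, C, and E; loses to A → score 4.
B: beats E; loses to F, D, C, and A → score 1.
D: beats B, C, and E; ties A; loses to F → score 3.5.
C: beats B and E; loses to F, D, and A → score 2.
A: beats F, B, C, and E; ties D → score 4.5.
E: loses to F, B, D, C, and A → score 0.
A has the best pairwise record.

A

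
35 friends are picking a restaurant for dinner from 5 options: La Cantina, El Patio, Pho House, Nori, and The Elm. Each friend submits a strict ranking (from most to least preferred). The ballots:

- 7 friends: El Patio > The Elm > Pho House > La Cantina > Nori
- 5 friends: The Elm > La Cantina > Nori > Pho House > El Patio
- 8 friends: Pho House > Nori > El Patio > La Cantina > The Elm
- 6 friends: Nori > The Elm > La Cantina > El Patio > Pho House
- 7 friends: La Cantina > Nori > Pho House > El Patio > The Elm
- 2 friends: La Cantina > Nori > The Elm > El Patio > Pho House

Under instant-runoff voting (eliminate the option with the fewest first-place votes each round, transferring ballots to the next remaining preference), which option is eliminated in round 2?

Round 1: La Cantina 9, El Patio 7, Pho House 8, Nori 6, The Elm 5. Eliminate The Elm.
Round 2: La Cantina 14, El Patio 7, Pho House 8, Nori 6. Eliminate Nori.

Nori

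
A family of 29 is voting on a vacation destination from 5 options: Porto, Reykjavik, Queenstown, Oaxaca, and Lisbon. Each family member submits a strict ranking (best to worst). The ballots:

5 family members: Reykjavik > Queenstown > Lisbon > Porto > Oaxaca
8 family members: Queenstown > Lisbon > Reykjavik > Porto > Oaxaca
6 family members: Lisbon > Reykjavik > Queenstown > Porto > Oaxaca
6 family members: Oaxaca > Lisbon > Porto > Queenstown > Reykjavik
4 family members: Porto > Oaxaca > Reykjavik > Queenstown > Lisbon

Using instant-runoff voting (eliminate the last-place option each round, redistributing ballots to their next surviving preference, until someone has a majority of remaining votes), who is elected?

Round 1: Porto 4, Reykjavik 5, Queenstown 8, Oaxaca 6, Lisbon 6. Eliminate Porto.
Round 2: Reykjavik 5, Queenstown 8, Oaxaca 10, Lisbon 6. Eliminate Reykjavik.
Round 3: Queenstown 13, Oaxaca 10, Lisbon 6. Eliminate Lisbon.
Round 4: Queenstown 19, Oaxaca 10. Queenstown has a majority.

Queenstown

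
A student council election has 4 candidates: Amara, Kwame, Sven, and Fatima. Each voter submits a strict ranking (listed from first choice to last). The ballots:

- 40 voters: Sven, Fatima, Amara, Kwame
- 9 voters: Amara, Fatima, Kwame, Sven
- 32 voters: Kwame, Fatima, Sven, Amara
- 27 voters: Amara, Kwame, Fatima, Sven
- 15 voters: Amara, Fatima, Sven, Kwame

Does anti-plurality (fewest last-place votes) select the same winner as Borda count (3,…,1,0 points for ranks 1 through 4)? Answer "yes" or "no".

yes

Anti-plurality — last-place votes: Amara 32, Kwame 55, Sven 36, Fatima 0. Winner: Fatima.
Borda — scores: Amara 193, Kwame 159, Sven 167, Fatima 219. Winner: Fatima.
The two methods agree.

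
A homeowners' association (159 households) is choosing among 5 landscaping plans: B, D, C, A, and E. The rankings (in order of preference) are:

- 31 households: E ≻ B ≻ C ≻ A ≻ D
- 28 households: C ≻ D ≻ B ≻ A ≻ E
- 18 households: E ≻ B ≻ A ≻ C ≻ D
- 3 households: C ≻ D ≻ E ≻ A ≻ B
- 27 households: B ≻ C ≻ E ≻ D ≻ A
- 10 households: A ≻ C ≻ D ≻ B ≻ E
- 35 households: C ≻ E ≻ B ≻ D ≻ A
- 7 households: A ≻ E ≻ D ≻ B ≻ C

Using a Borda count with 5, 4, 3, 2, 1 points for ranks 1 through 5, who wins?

C

B: 31·4 + 28·3 + 18·4 + 3·1 + 27·5 + 10·2 + 35·3 + 7·2 = 557
D: 31·1 + 28·4 + 18·1 + 3·4 + 27·2 + 10·3 + 35·2 + 7·3 = 348
C: 31·3 + 28·5 + 18·2 + 3·5 + 27·4 + 10·4 + 35·5 + 7·1 = 614
A: 31·2 + 28·2 + 18·3 + 3·2 + 27·1 + 10·5 + 35·1 + 7·5 = 325
E: 31·5 + 28·1 + 18·5 + 3·3 + 27·3 + 10·1 + 35·4 + 7·4 = 541
C has the highest Borda score (614).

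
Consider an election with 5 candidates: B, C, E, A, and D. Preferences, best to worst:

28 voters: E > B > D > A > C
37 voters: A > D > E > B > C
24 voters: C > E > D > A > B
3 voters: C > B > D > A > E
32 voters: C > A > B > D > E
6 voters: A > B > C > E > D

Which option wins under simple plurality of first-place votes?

First-place votes: B 0, C 59, E 28, A 43, D 0.
C has the most first-place votes.

C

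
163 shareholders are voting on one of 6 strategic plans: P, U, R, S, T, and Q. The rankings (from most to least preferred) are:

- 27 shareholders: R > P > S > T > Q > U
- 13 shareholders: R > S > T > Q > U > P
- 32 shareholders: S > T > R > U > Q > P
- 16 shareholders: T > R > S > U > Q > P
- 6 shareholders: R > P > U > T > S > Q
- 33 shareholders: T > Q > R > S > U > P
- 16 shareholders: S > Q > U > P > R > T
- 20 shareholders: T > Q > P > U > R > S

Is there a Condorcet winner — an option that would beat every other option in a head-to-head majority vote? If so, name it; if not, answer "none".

none

Checking pairwise contests:
U beats P 110–53.
R beats U 127–36.
T beats R 101–62.
R beats S 115–48.
S beats T 88–75.
R beats Q 94–69.
Every option loses at least one head-to-head, so there is no Condorcet winner.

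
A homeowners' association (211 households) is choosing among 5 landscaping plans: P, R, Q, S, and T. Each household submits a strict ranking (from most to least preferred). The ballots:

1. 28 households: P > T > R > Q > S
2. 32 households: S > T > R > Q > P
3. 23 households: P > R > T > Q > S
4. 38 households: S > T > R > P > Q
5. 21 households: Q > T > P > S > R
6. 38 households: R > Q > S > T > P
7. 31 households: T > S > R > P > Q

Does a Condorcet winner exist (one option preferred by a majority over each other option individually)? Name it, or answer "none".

none

Checking pairwise contests:
R beats P 139–72.
S beats R 122–89.
P beats Q 120–91.
Q beats S 110–101.
S beats T 108–103.
Every option loses at least one head-to-head, so there is no Condorcet winner.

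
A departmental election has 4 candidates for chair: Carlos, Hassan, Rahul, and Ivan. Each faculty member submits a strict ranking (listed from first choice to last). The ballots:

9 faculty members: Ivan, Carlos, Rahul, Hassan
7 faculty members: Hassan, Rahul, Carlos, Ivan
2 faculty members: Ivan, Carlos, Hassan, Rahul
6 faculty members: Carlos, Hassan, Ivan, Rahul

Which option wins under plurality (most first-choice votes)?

First-place votes: Carlos 6, Hassan 7, Rahul 0, Ivan 11.
Ivan has the most first-place votes.

Ivan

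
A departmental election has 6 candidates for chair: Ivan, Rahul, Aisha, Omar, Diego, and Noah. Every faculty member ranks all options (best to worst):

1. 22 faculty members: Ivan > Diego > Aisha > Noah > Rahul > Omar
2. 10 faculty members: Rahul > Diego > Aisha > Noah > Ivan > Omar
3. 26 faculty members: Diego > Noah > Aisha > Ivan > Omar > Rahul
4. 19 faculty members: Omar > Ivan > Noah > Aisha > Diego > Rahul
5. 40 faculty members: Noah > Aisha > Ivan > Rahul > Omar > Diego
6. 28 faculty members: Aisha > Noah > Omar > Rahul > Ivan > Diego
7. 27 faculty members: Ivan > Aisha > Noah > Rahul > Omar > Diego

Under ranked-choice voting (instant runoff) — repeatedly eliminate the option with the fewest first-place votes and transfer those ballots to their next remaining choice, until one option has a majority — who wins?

Noah

Round 1: Ivan 49, Rahul 10, Aisha 28, Omar 19, Diego 26, Noah 40. Eliminate Rahul.
Round 2: Ivan 49, Aisha 28, Omar 19, Diego 36, Noah 40. Eliminate Omar.
Round 3: Ivan 68, Aisha 28, Diego 36, Noah 40. Eliminate Aisha.
Round 4: Ivan 68, Diego 36, Noah 68. Eliminate Diego.
Round 5: Ivan 68, Noah 104. Noah has a majority.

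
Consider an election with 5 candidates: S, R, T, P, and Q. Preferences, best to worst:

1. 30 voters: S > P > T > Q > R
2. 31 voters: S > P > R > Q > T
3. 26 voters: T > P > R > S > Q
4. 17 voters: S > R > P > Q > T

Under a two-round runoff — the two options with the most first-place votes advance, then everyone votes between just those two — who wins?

Round 1 first-place votes: S 78, R 0, T 26, P 0, Q 0.
S and T advance.
Runoff: S is preferred to T by 78 voters; T by 26.
S wins the runoff.

S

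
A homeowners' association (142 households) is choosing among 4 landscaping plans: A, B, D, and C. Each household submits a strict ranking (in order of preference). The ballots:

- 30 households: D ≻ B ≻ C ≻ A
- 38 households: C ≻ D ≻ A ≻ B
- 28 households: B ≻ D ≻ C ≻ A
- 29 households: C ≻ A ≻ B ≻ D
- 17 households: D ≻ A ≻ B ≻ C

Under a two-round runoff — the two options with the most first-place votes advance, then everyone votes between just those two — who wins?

D

Round 1 first-place votes: A 0, B 28, D 47, C 67.
C and D advance.
Runoff: C is preferred to D by 67 voters; D by 75.
D wins the runoff.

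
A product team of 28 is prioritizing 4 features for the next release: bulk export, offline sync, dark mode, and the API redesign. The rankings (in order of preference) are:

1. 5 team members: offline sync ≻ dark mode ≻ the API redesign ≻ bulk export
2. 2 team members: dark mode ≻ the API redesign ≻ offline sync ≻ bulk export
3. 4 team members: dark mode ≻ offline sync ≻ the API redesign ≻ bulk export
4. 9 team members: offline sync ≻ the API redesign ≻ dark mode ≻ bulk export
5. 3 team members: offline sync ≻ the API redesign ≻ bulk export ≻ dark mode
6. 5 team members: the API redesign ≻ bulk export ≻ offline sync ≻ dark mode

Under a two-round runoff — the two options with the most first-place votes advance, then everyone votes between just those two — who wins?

Round 1 first-place votes: bulk export 0, offline sync 17, dark mode 6, the API redesign 5.
offline sync and dark mode advance.
Runoff: offline sync is preferred to dark mode by 22 voters; dark mode by 6.
offline sync wins the runoff.

offline sync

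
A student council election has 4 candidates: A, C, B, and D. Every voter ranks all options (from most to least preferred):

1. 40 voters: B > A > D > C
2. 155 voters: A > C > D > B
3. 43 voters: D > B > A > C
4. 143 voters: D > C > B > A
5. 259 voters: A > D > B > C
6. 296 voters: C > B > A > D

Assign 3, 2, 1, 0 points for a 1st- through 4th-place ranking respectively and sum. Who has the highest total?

A: 40·2 + 155·3 + 43·1 + 143·0 + 259·3 + 296·1 = 1661
C: 40·0 + 155·2 + 43·0 + 143·2 + 259·0 + 296·3 = 1484
B: 40·3 + 155·0 + 43·2 + 143·1 + 259·1 + 296·2 = 1200
D: 40·1 + 155·1 + 43·3 + 143·3 + 259·2 + 296·0 = 1271
A has the highest Borda score (1661).

A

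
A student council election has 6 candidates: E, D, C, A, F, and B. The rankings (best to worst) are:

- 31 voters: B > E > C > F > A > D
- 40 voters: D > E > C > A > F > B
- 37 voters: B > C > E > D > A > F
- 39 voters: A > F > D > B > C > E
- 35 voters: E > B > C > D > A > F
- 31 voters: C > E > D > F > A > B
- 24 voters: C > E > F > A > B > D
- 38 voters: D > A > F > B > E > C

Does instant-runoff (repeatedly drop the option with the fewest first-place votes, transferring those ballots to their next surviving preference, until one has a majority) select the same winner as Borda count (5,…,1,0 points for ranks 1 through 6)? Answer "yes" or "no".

no

Instant-runoff — R1 E 35, D 78, C 55, A 39, F 0, B 68 (F out); R2 E 35, D 78, C 55, A 39, B 68 (E out); R3 D 78, C 55, A 39, B 103 (A out); R4 D 117, C 55, B 103 (C out); R5 D 148, B 127 (D winner). Winner: D.
Borda — scores: E 828, D 744, C 780, A 609, F 506, B 658. Winner: E.
The two methods disagree.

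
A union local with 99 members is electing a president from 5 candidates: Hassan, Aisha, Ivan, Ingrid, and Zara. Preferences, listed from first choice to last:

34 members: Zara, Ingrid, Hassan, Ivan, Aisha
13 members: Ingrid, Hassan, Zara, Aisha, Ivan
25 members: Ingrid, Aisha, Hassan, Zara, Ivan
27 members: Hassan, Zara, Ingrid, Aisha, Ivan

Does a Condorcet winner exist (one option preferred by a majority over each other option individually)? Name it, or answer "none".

none

Checking pairwise contests:
Ingrid beats Hassan 72–27.
Hassan beats Aisha 74–25.
Hassan beats Ivan 99–0.
Zara beats Ingrid 61–38.
Hassan beats Zara 65–34.
Every option loses at least one head-to-head, so there is no Condorcet winner.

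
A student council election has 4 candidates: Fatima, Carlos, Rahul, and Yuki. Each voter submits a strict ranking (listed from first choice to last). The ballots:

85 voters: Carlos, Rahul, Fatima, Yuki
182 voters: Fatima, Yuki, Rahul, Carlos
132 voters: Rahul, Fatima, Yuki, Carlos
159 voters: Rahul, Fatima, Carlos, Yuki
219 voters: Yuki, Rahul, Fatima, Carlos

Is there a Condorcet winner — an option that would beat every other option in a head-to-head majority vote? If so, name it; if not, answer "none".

Checking pairwise contests:
Rahul beats Fatima 595–182.
Fatima beats Carlos 692–85.
Yuki beats Rahul 401–376.
Fatima beats Yuki 558–219.
Every option loses at least one head-to-head, so there is no Condorcet winner.

none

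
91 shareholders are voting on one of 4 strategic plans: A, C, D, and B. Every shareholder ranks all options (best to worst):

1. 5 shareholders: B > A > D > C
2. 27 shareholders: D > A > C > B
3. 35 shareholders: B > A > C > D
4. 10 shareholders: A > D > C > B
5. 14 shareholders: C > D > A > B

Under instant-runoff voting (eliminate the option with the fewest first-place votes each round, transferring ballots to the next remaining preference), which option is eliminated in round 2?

C

Round 1: A 10, C 14, D 27, B 40. Eliminate A.
Round 2: C 14, D 37, B 40. Eliminate C.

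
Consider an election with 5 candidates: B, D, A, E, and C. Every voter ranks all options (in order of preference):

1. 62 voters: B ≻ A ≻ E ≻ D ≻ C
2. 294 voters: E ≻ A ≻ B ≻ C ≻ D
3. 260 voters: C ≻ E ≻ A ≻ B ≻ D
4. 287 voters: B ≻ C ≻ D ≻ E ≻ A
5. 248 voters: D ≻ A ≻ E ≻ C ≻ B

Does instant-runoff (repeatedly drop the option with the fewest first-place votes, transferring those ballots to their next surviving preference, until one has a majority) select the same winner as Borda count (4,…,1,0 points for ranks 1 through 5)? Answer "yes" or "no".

Instant-runoff — R1 B 349, D 248, A 0, E 294, C 260 (A out); R2 B 349, D 248, E 294, C 260 (D out); R3 B 349, E 542, C 260 (C out); R4 B 349, E 802 (E winner). Winner: E.
Borda — scores: B 2244, D 1628, A 2332, E 2863, C 2443. Winner: E.
The two methods agree.

yes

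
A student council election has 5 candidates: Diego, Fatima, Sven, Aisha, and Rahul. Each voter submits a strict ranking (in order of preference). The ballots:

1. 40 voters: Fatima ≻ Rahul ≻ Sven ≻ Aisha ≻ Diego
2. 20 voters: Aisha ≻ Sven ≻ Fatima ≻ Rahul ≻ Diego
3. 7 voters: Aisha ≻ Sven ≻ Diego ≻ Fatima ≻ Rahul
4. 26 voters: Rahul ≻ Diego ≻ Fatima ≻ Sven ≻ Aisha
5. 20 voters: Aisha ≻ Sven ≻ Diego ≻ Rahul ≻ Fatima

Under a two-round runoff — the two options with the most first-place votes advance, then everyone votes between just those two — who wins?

Fatima

Round 1 first-place votes: Diego 0, Fatima 40, Sven 0, Aisha 47, Rahul 26.
Aisha and Fatima advance.
Runoff: Aisha is preferred to Fatima by 47 voters; Fatima by 66.
Fatima wins the runoff.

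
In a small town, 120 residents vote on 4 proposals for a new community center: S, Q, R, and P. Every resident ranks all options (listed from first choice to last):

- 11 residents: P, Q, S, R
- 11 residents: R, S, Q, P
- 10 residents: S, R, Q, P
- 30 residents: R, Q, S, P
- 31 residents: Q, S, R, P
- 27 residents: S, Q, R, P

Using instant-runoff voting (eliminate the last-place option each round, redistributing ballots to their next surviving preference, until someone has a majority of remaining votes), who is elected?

Q

Round 1: S 37, Q 31, R 41, P 11. Eliminate P.
Round 2: S 37, Q 42, R 41. Eliminate S.
Round 3: Q 69, R 51. Q has a majority.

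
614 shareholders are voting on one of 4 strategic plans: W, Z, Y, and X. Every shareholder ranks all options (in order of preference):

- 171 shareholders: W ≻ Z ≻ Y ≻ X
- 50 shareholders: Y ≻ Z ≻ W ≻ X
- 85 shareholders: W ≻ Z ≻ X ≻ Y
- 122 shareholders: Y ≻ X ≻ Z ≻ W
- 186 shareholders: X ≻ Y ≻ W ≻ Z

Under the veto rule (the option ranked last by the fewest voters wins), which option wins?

Last-place votes: W 122, Z 186, Y 85, X 221.
Y is ranked last by the fewest voters, so Y wins.

Y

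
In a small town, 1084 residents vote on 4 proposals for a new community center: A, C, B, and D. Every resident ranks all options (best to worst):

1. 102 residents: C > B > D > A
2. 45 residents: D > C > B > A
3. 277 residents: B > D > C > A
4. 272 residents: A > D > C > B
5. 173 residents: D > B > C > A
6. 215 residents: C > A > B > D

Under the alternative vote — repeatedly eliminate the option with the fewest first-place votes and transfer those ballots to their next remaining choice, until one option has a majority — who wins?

C

Round 1: A 272, C 317, B 277, D 218. Eliminate D.
Round 2: A 272, C 362, B 450. Eliminate A.
Round 3: C 634, B 450. C has a majority.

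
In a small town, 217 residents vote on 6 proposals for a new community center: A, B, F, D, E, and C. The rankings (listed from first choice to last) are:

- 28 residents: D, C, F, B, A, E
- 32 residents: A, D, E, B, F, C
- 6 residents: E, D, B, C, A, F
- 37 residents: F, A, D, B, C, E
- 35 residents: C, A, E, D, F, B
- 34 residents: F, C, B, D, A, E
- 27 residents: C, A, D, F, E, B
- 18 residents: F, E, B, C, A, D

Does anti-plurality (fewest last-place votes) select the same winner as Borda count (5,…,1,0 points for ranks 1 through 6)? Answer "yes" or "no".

no

Anti-plurality — last-place votes: A 0, B 62, F 6, D 18, E 99, C 32. Winner: A.
Borda — scores: A 642, B 368, F 650, D 622, E 330, C 643. Winner: F.
The two methods disagree.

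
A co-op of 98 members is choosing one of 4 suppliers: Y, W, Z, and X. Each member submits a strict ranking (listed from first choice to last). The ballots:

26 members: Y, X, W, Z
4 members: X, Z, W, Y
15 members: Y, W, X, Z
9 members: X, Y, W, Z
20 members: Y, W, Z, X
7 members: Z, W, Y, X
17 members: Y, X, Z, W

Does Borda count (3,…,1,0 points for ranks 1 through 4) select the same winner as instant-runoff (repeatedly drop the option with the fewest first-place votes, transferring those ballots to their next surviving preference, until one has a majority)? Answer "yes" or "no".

yes

Borda — scores: Y 259, W 123, Z 66, X 140. Winner: Y.
Instant-runoff — R1 Y 78, W 0, Z 7, X 13 (Y winner). Winner: Y.
The two methods agree.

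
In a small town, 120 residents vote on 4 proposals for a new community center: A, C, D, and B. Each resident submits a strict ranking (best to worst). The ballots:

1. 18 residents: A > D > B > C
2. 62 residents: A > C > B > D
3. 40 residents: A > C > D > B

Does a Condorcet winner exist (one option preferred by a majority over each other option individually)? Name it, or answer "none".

A vs C: 120–0 for A.
A vs D: 120–0 for A.
A vs B: 120–0 for A.
A beats every other option head-to-head.

A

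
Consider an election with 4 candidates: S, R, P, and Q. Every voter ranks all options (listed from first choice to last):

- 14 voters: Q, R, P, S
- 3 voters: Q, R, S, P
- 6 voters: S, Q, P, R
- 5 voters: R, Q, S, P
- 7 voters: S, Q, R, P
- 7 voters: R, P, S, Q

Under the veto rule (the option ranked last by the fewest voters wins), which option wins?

Last-place votes: S 14, R 6, P 15, Q 7.
R is ranked last by the fewest voters, so R wins.

R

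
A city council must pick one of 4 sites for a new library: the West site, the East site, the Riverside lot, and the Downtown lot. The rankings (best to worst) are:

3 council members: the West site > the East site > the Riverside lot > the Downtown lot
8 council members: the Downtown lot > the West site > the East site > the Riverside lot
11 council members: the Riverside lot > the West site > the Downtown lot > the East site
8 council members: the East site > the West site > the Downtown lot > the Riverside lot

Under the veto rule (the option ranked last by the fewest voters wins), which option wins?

Last-place votes: the West site 0, the East site 11, the Riverside lot 16, the Downtown lot 3.
the West site is ranked last by the fewest voters, so the West site wins.

the West site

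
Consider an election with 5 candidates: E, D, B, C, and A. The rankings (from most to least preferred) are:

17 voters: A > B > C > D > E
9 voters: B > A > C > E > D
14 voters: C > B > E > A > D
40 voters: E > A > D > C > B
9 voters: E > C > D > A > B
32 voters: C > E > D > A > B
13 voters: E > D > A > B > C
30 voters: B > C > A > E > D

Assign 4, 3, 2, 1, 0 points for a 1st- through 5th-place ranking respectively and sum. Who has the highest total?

E

E: 17·0 + 9·1 + 14·2 + 40·4 + 9·4 + 32·3 + 13·4 + 30·1 = 411
D: 17·1 + 9·0 + 14·0 + 40·2 + 9·2 + 32·2 + 13·3 + 30·0 = 218
B: 17·3 + 9·4 + 14·3 + 40·0 + 9·0 + 32·0 + 13·1 + 30·4 = 262
C: 17·2 + 9·2 + 14·4 + 40·1 + 9·3 + 32·4 + 13·0 + 30·3 = 393
A: 17·4 + 9·3 + 14·1 + 40·3 + 9·1 + 32·1 + 13·2 + 30·2 = 356
E has the highest Borda score (411).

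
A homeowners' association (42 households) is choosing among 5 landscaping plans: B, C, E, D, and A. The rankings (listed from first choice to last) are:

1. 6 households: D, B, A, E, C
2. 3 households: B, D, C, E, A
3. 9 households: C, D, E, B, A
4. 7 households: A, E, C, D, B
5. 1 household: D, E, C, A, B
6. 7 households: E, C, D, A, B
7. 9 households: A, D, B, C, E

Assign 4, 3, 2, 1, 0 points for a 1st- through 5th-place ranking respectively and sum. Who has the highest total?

B: 6·3 + 3·4 + 9·1 + 7·0 + 1·0 + 7·0 + 9·2 = 57
C: 6·0 + 3·2 + 9·4 + 7·2 + 1·2 + 7·3 + 9·1 = 88
E: 6·1 + 3·1 + 9·2 + 7·3 + 1·3 + 7·4 + 9·0 = 79
D: 6·4 + 3·3 + 9·3 + 7·1 + 1·4 + 7·2 + 9·3 = 112
A: 6·2 + 3·0 + 9·0 + 7·4 + 1·1 + 7·1 + 9·4 = 84
D has the highest Borda score (112).

D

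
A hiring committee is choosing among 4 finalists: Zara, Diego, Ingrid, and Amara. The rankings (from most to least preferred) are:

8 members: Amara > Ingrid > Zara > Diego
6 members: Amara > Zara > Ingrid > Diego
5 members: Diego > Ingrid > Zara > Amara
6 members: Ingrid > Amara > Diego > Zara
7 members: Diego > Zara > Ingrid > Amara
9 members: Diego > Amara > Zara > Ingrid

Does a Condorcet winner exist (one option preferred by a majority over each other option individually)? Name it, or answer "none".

Diego vs Zara: 27–14 for Diego.
Diego vs Ingrid: 21–20 for Diego.
Diego vs Amara: 21–20 for Diego.
Diego beats every other option head-to-head.

Diego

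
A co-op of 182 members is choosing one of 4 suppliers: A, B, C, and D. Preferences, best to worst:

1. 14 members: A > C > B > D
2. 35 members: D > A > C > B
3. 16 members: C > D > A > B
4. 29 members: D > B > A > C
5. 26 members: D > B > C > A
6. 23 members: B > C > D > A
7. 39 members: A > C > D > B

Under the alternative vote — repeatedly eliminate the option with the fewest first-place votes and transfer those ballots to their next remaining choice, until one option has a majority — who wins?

Round 1: A 53, B 23, C 16, D 90. Eliminate C.
Round 2: A 53, B 23, D 106. D has a majority.

D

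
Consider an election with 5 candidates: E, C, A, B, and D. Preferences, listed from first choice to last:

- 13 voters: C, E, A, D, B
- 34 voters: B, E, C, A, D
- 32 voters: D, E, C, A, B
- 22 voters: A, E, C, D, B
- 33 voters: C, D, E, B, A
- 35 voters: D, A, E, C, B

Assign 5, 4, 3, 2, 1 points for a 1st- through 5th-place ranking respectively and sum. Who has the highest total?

E

E: 13·4 + 34·4 + 32·4 + 22·4 + 33·3 + 35·3 = 608
C: 13·5 + 34·3 + 32·3 + 22·3 + 33·5 + 35·2 = 564
A: 13·3 + 34·2 + 32·2 + 22·5 + 33·1 + 35·4 = 454
B: 13·1 + 34·5 + 32·1 + 22·1 + 33·2 + 35·1 = 338
D: 13·2 + 34·1 + 32·5 + 22·2 + 33·4 + 35·5 = 571
E has the highest Borda score (608).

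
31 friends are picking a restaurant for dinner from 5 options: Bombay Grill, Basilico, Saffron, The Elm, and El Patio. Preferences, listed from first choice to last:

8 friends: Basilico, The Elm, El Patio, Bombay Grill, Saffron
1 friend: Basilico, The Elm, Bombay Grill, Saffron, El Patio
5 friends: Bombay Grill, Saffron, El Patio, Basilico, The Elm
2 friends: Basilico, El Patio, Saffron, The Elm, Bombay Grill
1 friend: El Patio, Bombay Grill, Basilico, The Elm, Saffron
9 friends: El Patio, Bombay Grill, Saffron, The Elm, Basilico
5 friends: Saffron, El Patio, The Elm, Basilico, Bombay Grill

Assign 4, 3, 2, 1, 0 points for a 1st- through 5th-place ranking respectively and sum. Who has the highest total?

Bombay Grill: 8·1 + 1·2 + 5·4 + 2·0 + 1·3 + 9·3 + 5·0 = 60
Basilico: 8·4 + 1·4 + 5·1 + 2·4 + 1·2 + 9·0 + 5·1 = 56
Saffron: 8·0 + 1·1 + 5·3 + 2·2 + 1·0 + 9·2 + 5·4 = 58
The Elm: 8·3 + 1·3 + 5·0 + 2·1 + 1·1 + 9·1 + 5·2 = 49
El Patio: 8·2 + 1·0 + 5·2 + 2·3 + 1·4 + 9·4 + 5·3 = 87
El Patio has the highest Borda score (87).

El Patio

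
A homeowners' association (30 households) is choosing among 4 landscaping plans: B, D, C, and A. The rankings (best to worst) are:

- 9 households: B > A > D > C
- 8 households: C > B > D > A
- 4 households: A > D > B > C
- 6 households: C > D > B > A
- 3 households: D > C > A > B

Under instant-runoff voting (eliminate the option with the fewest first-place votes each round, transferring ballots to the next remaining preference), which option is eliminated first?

D

Round 1: B 9, D 3, C 14, A 4. Eliminate D.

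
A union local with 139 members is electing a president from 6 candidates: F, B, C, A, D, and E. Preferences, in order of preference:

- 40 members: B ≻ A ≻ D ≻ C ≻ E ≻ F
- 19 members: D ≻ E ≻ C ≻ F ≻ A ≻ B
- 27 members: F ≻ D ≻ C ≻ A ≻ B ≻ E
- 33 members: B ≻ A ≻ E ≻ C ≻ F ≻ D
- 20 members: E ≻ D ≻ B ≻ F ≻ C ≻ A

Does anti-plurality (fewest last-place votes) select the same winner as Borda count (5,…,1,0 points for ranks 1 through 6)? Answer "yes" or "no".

Anti-plurality — last-place votes: F 40, B 19, C 0, A 20, D 33, E 27. Winner: C.
Borda — scores: F 246, B 452, C 304, A 365, D 403, E 315. Winner: B.
The two methods disagree.

no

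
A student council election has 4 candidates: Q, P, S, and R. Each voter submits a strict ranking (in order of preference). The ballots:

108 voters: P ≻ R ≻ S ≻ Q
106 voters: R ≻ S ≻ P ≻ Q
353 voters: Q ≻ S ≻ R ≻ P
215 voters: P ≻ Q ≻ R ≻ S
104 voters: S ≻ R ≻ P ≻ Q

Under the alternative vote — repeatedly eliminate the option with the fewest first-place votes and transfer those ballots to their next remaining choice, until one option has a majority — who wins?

P

Round 1: Q 353, P 323, S 104, R 106. Eliminate S.
Round 2: Q 353, P 323, R 210. Eliminate R.
Round 3: Q 353, P 533. P has a majority.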